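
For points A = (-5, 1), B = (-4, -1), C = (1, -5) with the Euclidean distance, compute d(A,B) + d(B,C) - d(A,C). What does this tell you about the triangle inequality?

d(A,B) = √(1² + 2²) = √5 ≈ 2.2361, d(B,C) = √(5² + 4²) = √41 ≈ 6.4031, d(A,C) = √(6² + 6²) = √72 ≈ 8.4853.
d(A,B) + d(B,C) - d(A,C) = 2.2361 + 6.4031 - 8.4853 = 8.6392 - 8.4853 = 0.1539 (to 4 decimal places). This is ≥ 0, so the triangle inequality holds for these points.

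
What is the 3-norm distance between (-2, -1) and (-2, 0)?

(Σ|x_i - y_i|^3)^(1/3) = (|-2 - (-2)|^3 + |-1 - 0|^3)^(1/3)
= (0^3 + 1^3)^(1/3) = (0 + 1)^(1/3) = (1)^(1/3) = 1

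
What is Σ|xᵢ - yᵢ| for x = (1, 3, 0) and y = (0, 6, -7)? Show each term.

Σ|x_i - y_i| = |1 - 0| + |3 - 6| + |0 - (-7)| = 1 + 3 + 7 = 11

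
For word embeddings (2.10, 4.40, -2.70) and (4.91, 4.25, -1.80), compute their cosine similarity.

With u = (2.10, 4.40, -2.70), v = (4.91, 4.25, -1.80):
u·v = 2.1·4.91 + 4.4·4.25 + (-2.7)·(-1.8) = 10.311 + 18.7 + 4.86 = 33.871.
|u| = √(2.1² + 4.4² + (-2.7)²) = √(4.41 + 19.36 + 7.29) = √31.06, |v| = √(4.91² + 4.25² + (-1.8)²) = √(24.1081 + 18.0625 + 3.24) = √45.4106.
cos θ = (u·v)/(|u||v|) = 33.871/(√31.06·√45.4106) ≈ 0.9019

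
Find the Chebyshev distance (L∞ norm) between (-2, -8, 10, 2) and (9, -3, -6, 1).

max(|x_i - y_i|) = max(|-2 - 9|, |-8 - (-3)|, |10 - (-6)|, |2 - 1|) = max(11, 5, 16, 1) = 16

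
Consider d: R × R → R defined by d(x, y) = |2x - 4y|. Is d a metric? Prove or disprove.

No. d fails symmetry: d(5, 4) = |2·5 - 4·4| = |-6| = 6, but d(4, 5) = |2·4 - 4·5| = |-12| = 12. Since 6 ≠ 12, d(x,y) ≠ d(y,x) in general.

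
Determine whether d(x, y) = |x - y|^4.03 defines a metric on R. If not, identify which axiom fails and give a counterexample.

No. d(x,y) = |x-y|^4.03 fails the triangle inequality since p = 4.03 > 1. Counterexample: x = 5, y = 8, z = 11. d(x,z) = |5 - 11|^4.03 = 6^4.03 ≈ 1367.5699, but d(x,y) + d(y,z) = 3^4.03 + 3^4.03 ≈ 83.7141 + 83.7141 = 167.4282. Since 1367.5699 > 167.4282, the triangle inequality is violated.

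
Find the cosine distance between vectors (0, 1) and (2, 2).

With u = (0, 1), v = (2, 2):
u·v = 0·2 + 1·2 = 0 + 2 = 2.
|u| = √(0² + 1²) = √1, |v| = √(2² + 2²) = √8, so |u||v| = √(1·8) = √8.
cos θ = (u·v)/(|u||v|) = 2/√8 ≈ 0.7071
Cosine distance = 1 - cos θ ≈ 1 - 0.7071 = 0.2929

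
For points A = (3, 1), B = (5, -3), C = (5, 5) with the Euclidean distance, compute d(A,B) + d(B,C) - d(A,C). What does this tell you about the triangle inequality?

d(A,B) = √(2² + 4²) = √20 ≈ 4.4721, d(B,C) = √(0² + 8²) = √64 = 8, d(A,C) = √(2² + 4²) = √20 ≈ 4.4721.
d(A,B) + d(B,C) - d(A,C) = 4.4721 + 8 - 4.4721 = 12.4721 - 4.4721 = 8. This is ≥ 0, so the triangle inequality holds for these points.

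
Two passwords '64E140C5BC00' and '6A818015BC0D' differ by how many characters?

Differing positions: 2, 3, 5, 7, 12. Hamming distance = 5.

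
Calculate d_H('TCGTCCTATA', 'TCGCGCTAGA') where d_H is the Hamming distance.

Differing positions: 4, 5, 9. Hamming distance = 3.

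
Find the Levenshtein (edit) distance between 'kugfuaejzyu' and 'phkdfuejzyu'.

Let D[i][j] be the edit distance between the first i characters of 'kugfuaejzyu' and the first j characters of 'phkdfuejzyu', with D[i][0] = i, D[0][j] = j, and D[i][j] = D[i-1][j-1] if the characters match, else 1 + min(D[i-1][j], D[i][j-1], D[i-1][j-1]). Filling the table (rows: prefixes of 'kugfuaejzyu', columns: prefixes of 'phkdfuejzyu'):
     ε  p  h  k  d  f  u  e  j  z  y  u
  ε  0  1  2  3  4  5  6  7  8  9 10 11
  k  1  1  2  2  3  4  5  6  7  8  9 10
  u  2  2  2  3  3  4  4  5  6  7  8  9
  g  3  3  3  3  4  4  5  5  6  7  8  9
  f  4  4  4  4  4  4  5  6  6  7  8  9
  u  5  5  5  5  5  5  4  5  6  7  8  8
  a  6  6  6  6  6  6  5  5  6  7  8  9
  e  7  7  7  7  7  7  6  5  6  7  8  9
  j  8  8  8  8  8  8  7  6  5  6  7  8
  z  9  9  9  9  9  9  8  7  6  5  6  7
  y 10 10 10 10 10 10  9  8  7  6  5  6
  u 11 11 11 11 11 11 10  9  8  7  6  5
The bottom-right entry gives D[11][11] = 5, so no sequence of fewer than 5 edits works. Backtracking through the table gives one optimal edit sequence (5 edits):
  kugfuaejzyu → pkugfuaejzyu (ins p @1)
  pkugfuaejzyu → phugfuaejzyu (sub k→h @2)
  phugfuaejzyu → phkgfuaejzyu (sub u→k @3)
  phkgfuaejzyu → phkdfuaejzyu (sub g→d @4)
  phkdfuaejzyu → phkdfuejzyu (del a @7)
Edit distance = 5.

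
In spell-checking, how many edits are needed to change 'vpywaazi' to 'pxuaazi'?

Let D[i][j] be the edit distance between the first i characters of 'vpywaazi' and the first j characters of 'pxuaazi', with D[i][0] = i, D[0][j] = j, and D[i][j] = D[i-1][j-1] if the characters match, else 1 + min(D[i-1][j], D[i][j-1], D[i-1][j-1]). Filling the table (rows: prefixes of 'vpywaazi', columns: prefixes of 'pxuaazi'):
     ε  p  x  u  a  a  z  i
  ε  0  1  2  3  4  5  6  7
  v  1  1  2  3  4  5  6  7
  p  2  1  2  3  4  5  6  7
  y  3  2  2  3  4  5  6  7
  w  4  3  3  3  4  5  6  7
  a  5  4  4  4  3  4  5  6
  a  6  5  5  5  4  3  4  5
  z  7  6  6  6  5  4  3  4
  i  8  7  7  7  6  5  4  3
The bottom-right entry gives D[8][7] = 3, so no sequence of fewer than 3 edits works. Backtracking through the table gives one optimal edit sequence (3 edits):
  vpywaazi → pywaazi (del v @1)
  pywaazi → pxwaazi (sub y→x @2)
  pxwaazi → pxuaazi (sub w→u @3)
Edit distance = 3.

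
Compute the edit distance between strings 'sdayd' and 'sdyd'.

Let D[i][j] be the edit distance between the first i characters of 'sdayd' and the first j characters of 'sdyd', with D[i][0] = i, D[0][j] = j, and D[i][j] = D[i-1][j-1] if the characters match, else 1 + min(D[i-1][j], D[i][j-1], D[i-1][j-1]). Filling the table (rows: prefixes of 'sdayd', columns: prefixes of 'sdyd'):
     ε  s  d  y  d
  ε  0  1  2  3  4
  s  1  0  1  2  3
  d  2  1  0  1  2
  a  3  2  1  1  2
  y  4  3  2  1  2
  d  5  4  3  2  1
The bottom-right entry gives D[5][4] = 1, so no sequence of fewer than 1 edit works. Backtracking through the table gives one optimal edit sequence (1 edit):
  sdayd → sdyd (del a @3)
Edit distance = 1.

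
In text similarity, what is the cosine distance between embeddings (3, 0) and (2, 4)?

With u = (3, 0), v = (2, 4):
u·v = 3·2 + 0·4 = 6 + 0 = 6.
|u| = √(3² + 0²) = √9, |v| = √(2² + 4²) = √20, so |u||v| = √(9·20) = √180.
cos θ = (u·v)/(|u||v|) = 6/√180 ≈ 0.4472
Cosine distance = 1 - cos θ ≈ 1 - 0.4472 = 0.5528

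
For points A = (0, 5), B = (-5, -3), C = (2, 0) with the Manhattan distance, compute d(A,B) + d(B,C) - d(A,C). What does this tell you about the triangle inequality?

d(A,B) = 5 + 8 = 13, d(B,C) = 7 + 3 = 10, d(A,C) = 2 + 5 = 7.
d(A,B) + d(B,C) - d(A,C) = 13 + 10 - 7 = 23 - 7 = 16. This is ≥ 0, so the triangle inequality holds for these points.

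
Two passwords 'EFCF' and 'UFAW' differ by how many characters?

Differing positions: 1, 3, 4. Hamming distance = 3.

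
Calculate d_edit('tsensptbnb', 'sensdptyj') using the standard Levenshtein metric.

Let D[i][j] be the edit distance between the first i characters of 'tsensptbnb' and the first j characters of 'sensdptyj', with D[i][0] = i, D[0][j] = j, and D[i][j] = D[i-1][j-1] if the characters match, else 1 + min(D[i-1][j], D[i][j-1], D[i-1][j-1]). Filling the table (rows: prefixes of 'tsensptbnb', columns: prefixes of 'sensdptyj'):
     ε  s  e  n  s  d  p  t  y  j
  ε  0  1  2  3  4  5  6  7  8  9
  t  1  1  2  3  4  5  6  6  7  8
  s  2  1  2  3  3  4  5  6  7  8
  e  3  2  1  2  3  4  5  6  7  8
  n  4  3  2  1  2  3  4  5  6  7
  s  5  4  3  2  1  2  3  4  5  6
  p  6  5  4  3  2  2  2  3  4  5
  t  7  6  5  4  3  3  3  2  3  4
  b  8  7  6  5  4  4  4  3  3  4
  n  9  8  7  6  5  5  5  4  4  4
  b 10  9  8  7  6  6  6  5  5  5
The bottom-right entry gives D[10][9] = 5, so no sequence of fewer than 5 edits works. Backtracking through the table gives one optimal edit sequence (5 edits):
  tsensptbnb → sensptbnb (del t @1)
  sensptbnb → sensdptbnb (ins d @5)
  sensdptbnb → sensdptnb (del b @8)
  sensdptnb → sensdptyb (sub n→y @8)
  sensdptyb → sensdptyj (sub b→j @9)
Edit distance = 5.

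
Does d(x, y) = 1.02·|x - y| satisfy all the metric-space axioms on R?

Yes. Since |x - y| is a metric on R and 1.02 > 0, the positive scalar multiple 1.02·|x - y| is also a metric: scaling by a positive constant preserves non-negativity, identity (d=0 ⟺ |x-y|=0 ⟺ x=y), symmetry, and the triangle inequality.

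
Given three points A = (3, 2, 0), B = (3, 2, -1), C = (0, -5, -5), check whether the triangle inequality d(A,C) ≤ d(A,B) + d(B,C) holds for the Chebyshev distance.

d(A,B) = max(0, 0, 1) = 1, d(B,C) = max(3, 7, 4) = 7, d(A,C) = max(3, 7, 5) = 7.
d(A,C) = 7 ≤ 1 + 7 = 8. Triangle inequality is satisfied.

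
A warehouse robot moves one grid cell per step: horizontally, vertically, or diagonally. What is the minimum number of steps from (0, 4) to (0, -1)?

max(|x_i - y_i|) = max(|0 - 0|, |4 - (-1)|) = max(0, 5) = 5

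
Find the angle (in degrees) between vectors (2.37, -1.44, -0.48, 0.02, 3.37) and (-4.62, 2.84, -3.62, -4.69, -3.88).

With u = (2.37, -1.44, -0.48, 0.02, 3.37), v = (-4.62, 2.84, -3.62, -4.69, -3.88):
u·v = 2.37·(-4.62) + (-1.44)·2.84 + (-0.48)·(-3.62) + 0.02·(-4.69) + 3.37·(-3.88) = (-10.9494) + (-4.0896) + 1.7376 + (-0.0938) + (-13.0756) = -26.4708.
|u| = √(2.37² + (-1.44)² + (-0.48)² + 0.02² + 3.37²) = √(5.6169 + 2.0736 + 0.2304 + 0.0004 + 11.3569) = √19.2782, |v| = √((-4.62)² + 2.84² + (-3.62)² + (-4.69)² + (-3.88)²) = √(21.3444 + 8.0656 + 13.1044 + 21.9961 + 15.0544) = √79.5649.
cos θ = (u·v)/(|u||v|) = -26.4708/(√19.2782·√79.5649) ≈ -0.675885
θ = arccos(-0.675885) ≈ 132.52°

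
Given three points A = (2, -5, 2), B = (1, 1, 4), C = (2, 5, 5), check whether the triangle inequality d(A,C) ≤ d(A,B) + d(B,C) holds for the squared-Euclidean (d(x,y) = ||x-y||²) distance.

d(A,B) = 1² + 6² + 2² = 41, d(B,C) = 1² + 4² + 1² = 18, d(A,C) = 0² + 10² + 3² = 109.
d(A,C) = 109 > 41 + 18 = 59. Triangle inequality is VIOLATED. (Squared-Euclidean is not a metric — this is a counterexample.)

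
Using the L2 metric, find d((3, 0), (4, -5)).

√(Σ(x_i - y_i)²) = √((3 - 4)² + (0 - (-5))²)
= √((-1)² + 5²) = √(1 + 25) = √26 ≈ 5.099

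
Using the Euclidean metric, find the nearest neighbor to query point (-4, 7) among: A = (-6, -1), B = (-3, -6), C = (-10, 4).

Distances: d(A) ≈ 8.2462, d(B) ≈ 13.0384, d(C) ≈ 6.7082. Nearest: C = (-10, 4) with distance 6.7082.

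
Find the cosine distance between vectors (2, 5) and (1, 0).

With u = (2, 5), v = (1, 0):
u·v = 2·1 + 5·0 = 2 + 0 = 2.
|u| = √(2² + 5²) = √29, |v| = √(1² + 0²) = √1, so |u||v| = √(29·1) = √29.
cos θ = (u·v)/(|u||v|) = 2/√29 ≈ 0.3714
Cosine distance = 1 - cos θ ≈ 1 - 0.3714 = 0.6286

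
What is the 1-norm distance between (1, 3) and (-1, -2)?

Σ|x_i - y_i| = |1 - (-1)| + |3 - (-2)| = 2 + 5 = 7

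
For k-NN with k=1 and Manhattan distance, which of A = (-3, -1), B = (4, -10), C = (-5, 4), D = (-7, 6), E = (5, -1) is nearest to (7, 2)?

Distances: d(A) = 13, d(B) = 15, d(C) = 14, d(D) = 18, d(E) = 5. Nearest: E = (5, -1) with distance 5.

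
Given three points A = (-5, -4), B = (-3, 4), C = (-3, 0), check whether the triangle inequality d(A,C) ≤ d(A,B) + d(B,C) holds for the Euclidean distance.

d(A,B) = √(2² + 8²) = √68 ≈ 8.2462, d(B,C) = √(0² + 4²) = √16 = 4, d(A,C) = √(2² + 4²) = √20 ≈ 4.4721.
d(A,C) ≈ 4.4721 ≤ 8.2462 + 4 = 12.2462. Triangle inequality is satisfied.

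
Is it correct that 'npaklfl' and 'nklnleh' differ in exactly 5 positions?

Differing positions: 2, 3, 4, 6, 7. Hamming distance = 5, so the claim is true.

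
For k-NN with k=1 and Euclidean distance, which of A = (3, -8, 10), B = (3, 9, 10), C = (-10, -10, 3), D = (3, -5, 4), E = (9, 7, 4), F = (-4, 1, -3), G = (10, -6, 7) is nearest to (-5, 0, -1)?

Distances: d(A) ≈ 15.7797, d(B) ≈ 16.3095, d(C) ≈ 11.8743, d(D) ≈ 10.6771, d(E) ≈ 16.4317, d(F) ≈ 2.4495, d(G) ≈ 18.0278. Nearest: F = (-4, 1, -3) with distance 2.4495.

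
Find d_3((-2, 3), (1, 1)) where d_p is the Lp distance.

(Σ|x_i - y_i|^3)^(1/3) = (|-2 - 1|^3 + |3 - 1|^3)^(1/3)
= (3^3 + 2^3)^(1/3) = (27 + 8)^(1/3) = (35)^(1/3) ≈ 3.2711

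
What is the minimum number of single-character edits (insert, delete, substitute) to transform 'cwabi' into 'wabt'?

Let D[i][j] be the edit distance between the first i characters of 'cwabi' and the first j characters of 'wabt', with D[i][0] = i, D[0][j] = j, and D[i][j] = D[i-1][j-1] if the characters match, else 1 + min(D[i-1][j], D[i][j-1], D[i-1][j-1]). Filling the table (rows: prefixes of 'cwabi', columns: prefixes of 'wabt'):
     ε  w  a  b  t
  ε  0  1  2  3  4
  c  1  1  2  3  4
  w  2  1  2  3  4
  a  3  2  1  2  3
  b  4  3  2  1  2
  i  5  4  3  2  2
The bottom-right entry gives D[5][4] = 2, so no sequence of fewer than 2 edits works. Backtracking through the table gives one optimal edit sequence (2 edits):
  cwabi → wabi (del c @1)
  wabi → wabt (sub i→t @4)
Edit distance = 2.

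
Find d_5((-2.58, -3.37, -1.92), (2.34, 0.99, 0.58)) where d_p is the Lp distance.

(Σ|x_i - y_i|^5)^(1/5) = (|-2.58 - 2.34|^5 + |-3.37 - 0.99|^5 + |-1.92 - 0.58|^5)^(1/5)
= (4.92^5 + 4.36^5 + 2.5^5)^(1/5) ≈ (2882.873 + 1575.5509 + 97.6562)^(1/5) = (4556.0801)^(1/5) ≈ 5.3916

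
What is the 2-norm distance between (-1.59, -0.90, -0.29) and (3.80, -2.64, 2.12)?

(Σ|x_i - y_i|^2)^(1/2) = (|-1.59 - 3.8|^2 + |-0.9 - (-2.64)|^2 + |-0.29 - 2.12|^2)^(1/2)
= (5.39^2 + 1.74^2 + 2.41^2)^(1/2) = (29.0521 + 3.0276 + 5.8081)^(1/2) = (37.8878)^(1/2) ≈ 6.1553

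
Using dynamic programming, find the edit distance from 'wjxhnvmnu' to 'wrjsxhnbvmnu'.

Let D[i][j] be the edit distance between the first i characters of 'wjxhnvmnu' and the first j characters of 'wrjsxhnbvmnu', with D[i][0] = i, D[0][j] = j, and D[i][j] = D[i-1][j-1] if the characters match, else 1 + min(D[i-1][j], D[i][j-1], D[i-1][j-1]). Filling the table (rows: prefixes of 'wjxhnvmnu', columns: prefixes of 'wrjsxhnbvmnu'):
     ε  w  r  j  s  x  h  n  b  v  m  n  u
  ε  0  1  2  3  4  5  6  7  8  9 10 11 12
  w  1  0  1  2  3  4  5  6  7  8  9 10 11
  j  2  1  1  1  2  3  4  5  6  7  8  9 10
  x  3  2  2  2  2  2  3  4  5  6  7  8  9
  h  4  3  3  3  3  3  2  3  4  5  6  7  8
  n  5  4  4  4  4  4  3  2  3  4  5  6  7
  v  6  5  5  5  5  5  4  3  3  3  4  5  6
  m  7  6  6  6  6  6  5  4  4  4  3  4  5
  n  8  7  7  7  7  7  6  5  5  5  4  3  4
  u  9  8  8  8  8  8  7  6  6  6  5  4  3
The bottom-right entry gives D[9][12] = 3, so no sequence of fewer than 3 edits works. Backtracking through the table gives one optimal edit sequence (3 edits):
  wjxhnvmnu → wrjxhnvmnu (ins r @2)
  wrjxhnvmnu → wrjsxhnvmnu (ins s @4)
  wrjsxhnvmnu → wrjsxhnbvmnu (ins b @8)
Edit distance = 3.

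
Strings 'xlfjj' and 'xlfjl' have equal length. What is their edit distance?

Let D[i][j] be the edit distance between the first i characters of 'xlfjj' and the first j characters of 'xlfjl', with D[i][0] = i, D[0][j] = j, and D[i][j] = D[i-1][j-1] if the characters match, else 1 + min(D[i-1][j], D[i][j-1], D[i-1][j-1]). Filling the table (rows: prefixes of 'xlfjj', columns: prefixes of 'xlfjl'):
     ε  x  l  f  j  l
  ε  0  1  2  3  4  5
  x  1  0  1  2  3  4
  l  2  1  0  1  2  3
  f  3  2  1  0  1  2
  j  4  3  2  1  0  1
  j  5  4  3  2  1  1
The bottom-right entry gives D[5][5] = 1, so no sequence of fewer than 1 edit works. Backtracking through the table gives one optimal edit sequence (1 edit):
  xlfjj → xlfjl (sub j→l @5)
Edit distance = 1.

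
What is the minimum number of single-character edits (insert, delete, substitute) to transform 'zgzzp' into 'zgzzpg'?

Let D[i][j] be the edit distance between the first i characters of 'zgzzp' and the first j characters of 'zgzzpg', with D[i][0] = i, D[0][j] = j, and D[i][j] = D[i-1][j-1] if the characters match, else 1 + min(D[i-1][j], D[i][j-1], D[i-1][j-1]). Filling the table (rows: prefixes of 'zgzzp', columns: prefixes of 'zgzzpg'):
     ε  z  g  z  z  p  g
  ε  0  1  2  3  4  5  6
  z  1  0  1  2  3  4  5
  g  2  1  0  1  2  3  4
  z  3  2  1  0  1  2  3
  z  4  3  2  1  0  1  2
  p  5  4  3  2  1  0  1
The bottom-right entry gives D[5][6] = 1, so no sequence of fewer than 1 edit works. Backtracking through the table gives one optimal edit sequence (1 edit):
  zgzzp → zgzzpg (ins g @6)
Edit distance = 1.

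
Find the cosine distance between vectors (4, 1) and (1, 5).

With u = (4, 1), v = (1, 5):
u·v = 4·1 + 1·5 = 4 + 5 = 9.
|u| = √(4² + 1²) = √17, |v| = √(1² + 5²) = √26, so |u||v| = √(17·26) = √442.
cos θ = (u·v)/(|u||v|) = 9/√442 ≈ 0.4281
Cosine distance = 1 - cos θ ≈ 1 - 0.4281 = 0.5719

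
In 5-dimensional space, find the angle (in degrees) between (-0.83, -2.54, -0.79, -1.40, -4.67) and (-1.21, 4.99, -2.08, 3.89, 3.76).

With u = (-0.83, -2.54, -0.79, -1.40, -4.67), v = (-1.21, 4.99, -2.08, 3.89, 3.76):
u·v = (-0.83)·(-1.21) + (-2.54)·4.99 + (-0.79)·(-2.08) + (-1.4)·3.89 + (-4.67)·3.76 = 1.0043 + (-12.6746) + 1.6432 + (-5.446) + (-17.5592) = -33.0323.
|u| = √((-0.83)² + (-2.54)² + (-0.79)² + (-1.4)² + (-4.67)²) = √(0.6889 + 6.4516 + 0.6241 + 1.96 + 21.8089) = √31.5335, |v| = √((-1.21)² + 4.99² + (-2.08)² + 3.89² + 3.76²) = √(1.4641 + 24.9001 + 4.3264 + 15.1321 + 14.1376) = √59.9603.
cos θ = (u·v)/(|u||v|) = -33.0323/(√31.5335·√59.9603) ≈ -0.759663
θ = arccos(-0.759663) ≈ 139.43°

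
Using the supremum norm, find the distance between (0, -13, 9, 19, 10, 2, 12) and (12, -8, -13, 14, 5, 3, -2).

max(|x_i - y_i|) = max(|0 - 12|, |-13 - (-8)|, |9 - (-13)|, |19 - 14|, |10 - 5|, |2 - 3|, |12 - (-2)|) = max(12, 5, 22, 5, 5, 1, 14) = 22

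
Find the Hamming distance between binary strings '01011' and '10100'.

Differing positions: 1, 2, 3, 4, 5. Hamming distance = 5.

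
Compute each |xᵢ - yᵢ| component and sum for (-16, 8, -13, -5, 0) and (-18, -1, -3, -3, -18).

Σ|x_i - y_i| = |-16 - (-18)| + |8 - (-1)| + |-13 - (-3)| + |-5 - (-3)| + |0 - (-18)| = 2 + 9 + 10 + 2 + 18 = 41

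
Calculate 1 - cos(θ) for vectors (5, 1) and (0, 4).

With u = (5, 1), v = (0, 4):
u·v = 5·0 + 1·4 = 0 + 4 = 4.
|u| = √(5² + 1²) = √26, |v| = √(0² + 4²) = √16, so |u||v| = √(26·16) = √416.
cos θ = (u·v)/(|u||v|) = 4/√416 ≈ 0.1961
Cosine distance = 1 - cos θ ≈ 1 - 0.1961 = 0.8039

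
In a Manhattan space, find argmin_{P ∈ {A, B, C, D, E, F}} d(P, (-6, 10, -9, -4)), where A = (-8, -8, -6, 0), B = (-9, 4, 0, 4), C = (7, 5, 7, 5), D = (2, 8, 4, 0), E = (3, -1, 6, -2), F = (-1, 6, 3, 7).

Distances: d(A) = 27, d(B) = 26, d(C) = 43, d(D) = 27, d(E) = 37, d(F) = 32. Nearest: B = (-9, 4, 0, 4) with distance 26.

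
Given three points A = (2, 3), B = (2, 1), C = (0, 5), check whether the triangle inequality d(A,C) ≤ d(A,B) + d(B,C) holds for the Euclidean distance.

d(A,B) = √(0² + 2²) = √4 = 2, d(B,C) = √(2² + 4²) = √20 ≈ 4.4721, d(A,C) = √(2² + 2²) = √8 ≈ 2.8284.
d(A,C) ≈ 2.8284 ≤ 2 + 4.4721 = 6.4721. Triangle inequality is satisfied.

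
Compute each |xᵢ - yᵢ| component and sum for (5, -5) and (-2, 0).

Σ|x_i - y_i| = |5 - (-2)| + |-5 - 0| = 7 + 5 = 12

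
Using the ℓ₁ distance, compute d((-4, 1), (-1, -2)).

Σ|x_i - y_i| = |-4 - (-1)| + |1 - (-2)| = 3 + 3 = 6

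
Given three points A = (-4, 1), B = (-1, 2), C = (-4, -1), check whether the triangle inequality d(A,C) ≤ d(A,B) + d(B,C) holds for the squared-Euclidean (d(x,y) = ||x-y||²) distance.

d(A,B) = 3² + 1² = 10, d(B,C) = 3² + 3² = 18, d(A,C) = 0² + 2² = 4.
d(A,C) = 4 ≤ 10 + 18 = 28. Triangle inequality is satisfied.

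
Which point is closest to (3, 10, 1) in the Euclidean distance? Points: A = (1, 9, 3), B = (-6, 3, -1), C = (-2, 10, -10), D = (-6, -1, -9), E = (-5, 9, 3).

Distances: d(A) = 3, d(B) ≈ 11.5758, d(C) ≈ 12.083, d(D) ≈ 17.3781, d(E) ≈ 8.3066. Nearest: A = (1, 9, 3) with distance 3.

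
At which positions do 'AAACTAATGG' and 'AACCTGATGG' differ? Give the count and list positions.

Differing positions: 3, 6. Hamming distance = 2.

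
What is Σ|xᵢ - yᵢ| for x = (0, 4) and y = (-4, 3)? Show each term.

Σ|x_i - y_i| = |0 - (-4)| + |4 - 3| = 4 + 1 = 5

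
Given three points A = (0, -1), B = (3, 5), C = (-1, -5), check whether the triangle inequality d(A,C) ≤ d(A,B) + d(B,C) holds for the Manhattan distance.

d(A,B) = 3 + 6 = 9, d(B,C) = 4 + 10 = 14, d(A,C) = 1 + 4 = 5.
d(A,C) = 5 ≤ 9 + 14 = 23. Triangle inequality is satisfied.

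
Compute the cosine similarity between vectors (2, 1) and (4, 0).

With u = (2, 1), v = (4, 0):
u·v = 2·4 + 1·0 = 8 + 0 = 8.
|u| = √(2² + 1²) = √5, |v| = √(4² + 0²) = √16, so |u||v| = √(5·16) = √80.
cos θ = (u·v)/(|u||v|) = 8/√80 ≈ 0.8944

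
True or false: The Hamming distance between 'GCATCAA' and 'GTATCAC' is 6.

Differing positions: 2, 7. Hamming distance = 2, so the claim that d_H = 6 is false.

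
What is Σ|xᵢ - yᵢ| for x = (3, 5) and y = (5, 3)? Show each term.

Σ|x_i - y_i| = |3 - 5| + |5 - 3| = 2 + 2 = 4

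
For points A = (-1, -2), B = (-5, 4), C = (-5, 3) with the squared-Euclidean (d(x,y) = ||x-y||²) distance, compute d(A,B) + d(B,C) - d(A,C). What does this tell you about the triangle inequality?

d(A,B) = 4² + 6² = 52, d(B,C) = 0² + 1² = 1, d(A,C) = 4² + 5² = 41.
d(A,B) + d(B,C) - d(A,C) = 52 + 1 - 41 = 53 - 41 = 12. This is ≥ 0, so the triangle inequality holds for these points.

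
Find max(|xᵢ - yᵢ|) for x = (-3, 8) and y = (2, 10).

max(|x_i - y_i|) = max(|-3 - 2|, |8 - 10|) = max(5, 2) = 5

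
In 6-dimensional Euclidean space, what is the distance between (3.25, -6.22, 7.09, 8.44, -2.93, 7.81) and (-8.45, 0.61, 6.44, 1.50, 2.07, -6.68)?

√(Σ(x_i - y_i)²) = √((3.25 - (-8.45))² + (-6.22 - 0.61)² + (7.09 - 6.44)² + (8.44 - 1.5)² + (-2.93 - 2.07)² + (7.81 - (-6.68))²)
= √(11.7² + (-6.83)² + 0.65² + 6.94² + (-5)² + 14.49²) = √(136.89 + 46.6489 + 0.4225 + 48.1636 + 25 + 209.9601) = √467.0851 ≈ 21.6122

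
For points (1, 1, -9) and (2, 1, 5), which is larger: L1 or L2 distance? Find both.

L1 = |1 - 2| + |1 - 1| + |-9 - 5| = 1 + 0 + 14 = 15
L2 = √(1² + 0² + 14²) = √197 ≈ 14.0357
L1 ≥ L2 always (equality iff movement is along one axis); L1 > L2 here.
Ratio L1/L2 = 15/√197 ≈ 1.0687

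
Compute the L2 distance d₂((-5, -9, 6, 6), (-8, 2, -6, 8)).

√(Σ(x_i - y_i)²) = √((-5 - (-8))² + (-9 - 2)² + (6 - (-6))² + (6 - 8)²)
= √(3² + (-11)² + 12² + (-2)²) = √(9 + 121 + 144 + 4) = √278 ≈ 16.6733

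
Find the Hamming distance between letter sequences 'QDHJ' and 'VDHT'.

Differing positions: 1, 4. Hamming distance = 2.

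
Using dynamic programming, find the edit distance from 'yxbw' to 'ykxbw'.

Let D[i][j] be the edit distance between the first i characters of 'yxbw' and the first j characters of 'ykxbw', with D[i][0] = i, D[0][j] = j, and D[i][j] = D[i-1][j-1] if the characters match, else 1 + min(D[i-1][j], D[i][j-1], D[i-1][j-1]). Filling the table (rows: prefixes of 'yxbw', columns: prefixes of 'ykxbw'):
     ε  y  k  x  b  w
  ε  0  1  2  3  4  5
  y  1  0  1  2  3  4
  x  2  1  1  1  2  3
  b  3  2  2  2  1  2
  w  4  3  3  3  2  1
The bottom-right entry gives D[4][5] = 1, so no sequence of fewer than 1 edit works. Backtracking through the table gives one optimal edit sequence (1 edit):
  yxbw → ykxbw (ins k @2)
Edit distance = 1.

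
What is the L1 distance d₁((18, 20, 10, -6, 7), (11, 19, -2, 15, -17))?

Σ|x_i - y_i| = |18 - 11| + |20 - 19| + |10 - (-2)| + |-6 - 15| + |7 - (-17)| = 7 + 1 + 12 + 21 + 24 = 65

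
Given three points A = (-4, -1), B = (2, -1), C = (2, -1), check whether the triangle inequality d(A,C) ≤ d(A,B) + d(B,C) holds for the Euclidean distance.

d(A,B) = √(6² + 0²) = √36 = 6, d(B,C) = √(0² + 0²) = √0 = 0, d(A,C) = √(6² + 0²) = √36 = 6.
d(A,C) = 6 ≤ 6 + 0 = 6. Triangle inequality is satisfied.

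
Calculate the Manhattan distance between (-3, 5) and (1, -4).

Σ|x_i - y_i| = |-3 - 1| + |5 - (-4)| = 4 + 9 = 13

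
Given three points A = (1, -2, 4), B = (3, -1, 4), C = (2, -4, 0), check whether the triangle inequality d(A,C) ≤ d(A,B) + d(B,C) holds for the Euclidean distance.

d(A,B) = √(2² + 1² + 0²) = √5 ≈ 2.2361, d(B,C) = √(1² + 3² + 4²) = √26 ≈ 5.099, d(A,C) = √(1² + 2² + 4²) = √21 ≈ 4.5826.
d(A,C) ≈ 4.5826 ≤ 2.2361 + 5.099 = 7.3351. Triangle inequality is satisfied.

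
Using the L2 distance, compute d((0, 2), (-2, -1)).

(Σ|x_i - y_i|^2)^(1/2) = (|0 - (-2)|^2 + |2 - (-1)|^2)^(1/2)
= (2^2 + 3^2)^(1/2) = (4 + 9)^(1/2) = (13)^(1/2) ≈ 3.6056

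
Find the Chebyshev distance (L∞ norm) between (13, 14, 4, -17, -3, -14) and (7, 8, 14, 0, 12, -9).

max(|x_i - y_i|) = max(|13 - 7|, |14 - 8|, |4 - 14|, |-17 - 0|, |-3 - 12|, |-14 - (-9)|) = max(6, 6, 10, 17, 15, 5) = 17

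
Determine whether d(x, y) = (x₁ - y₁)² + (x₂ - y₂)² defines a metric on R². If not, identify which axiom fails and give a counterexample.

No. The squared Euclidean distance fails the triangle inequality. Counterexample: x = (0, 0), y = (1, 4), z = (2, 8). d(x,z) = 2² + 8² = 68, but d(x,y) + d(y,z) = (1² + 4²) + (1² + 4²) = 17 + 17 = 34. Since 68 > 34, the triangle inequality is violated. (Note: √d, the ordinary Euclidean distance, IS a metric.)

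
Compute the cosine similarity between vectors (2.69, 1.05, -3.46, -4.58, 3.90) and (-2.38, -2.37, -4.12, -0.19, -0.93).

With u = (2.69, 1.05, -3.46, -4.58, 3.90), v = (-2.38, -2.37, -4.12, -0.19, -0.93):
u·v = 2.69·(-2.38) + 1.05·(-2.37) + (-3.46)·(-4.12) + (-4.58)·(-0.19) + 3.9·(-0.93) = (-6.4022) + (-2.4885) + 14.2552 + 0.8702 + (-3.627) = 2.6077.
|u| = √(2.69² + 1.05² + (-3.46)² + (-4.58)² + 3.9²) = √(7.2361 + 1.1025 + 11.9716 + 20.9764 + 15.21) = √56.4966, |v| = √((-2.38)² + (-2.37)² + (-4.12)² + (-0.19)² + (-0.93)²) = √(5.6644 + 5.6169 + 16.9744 + 0.0361 + 0.8649) = √29.1567.
cos θ = (u·v)/(|u||v|) = 2.6077/(√56.4966·√29.1567) ≈ 0.0643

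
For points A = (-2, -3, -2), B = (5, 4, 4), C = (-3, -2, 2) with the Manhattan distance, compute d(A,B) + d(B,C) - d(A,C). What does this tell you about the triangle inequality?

d(A,B) = 7 + 7 + 6 = 20, d(B,C) = 8 + 6 + 2 = 16, d(A,C) = 1 + 1 + 4 = 6.
d(A,B) + d(B,C) - d(A,C) = 20 + 16 - 6 = 36 - 6 = 30. This is ≥ 0, so the triangle inequality holds for these points.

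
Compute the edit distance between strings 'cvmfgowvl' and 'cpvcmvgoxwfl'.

Let D[i][j] be the edit distance between the first i characters of 'cvmfgowvl' and the first j characters of 'cpvcmvgoxwfl', with D[i][0] = i, D[0][j] = j, and D[i][j] = D[i-1][j-1] if the characters match, else 1 + min(D[i-1][j], D[i][j-1], D[i-1][j-1]). Filling the table (rows: prefixes of 'cvmfgowvl', columns: prefixes of 'cpvcmvgoxwfl'):
     ε  c  p  v  c  m  v  g  o  x  w  f  l
  ε  0  1  2  3  4  5  6  7  8  9 10 11 12
  c  1  0  1  2  3  4  5  6  7  8  9 10 11
  v  2  1  1  1  2  3  4  5  6  7  8  9 10
  m  3  2  2  2  2  2  3  4  5  6  7  8  9
  f  4  3  3  3  3  3  3  4  5  6  7  7  8
  g  5  4  4  4  4  4  4  3  4  5  6  7  8
  o  6  5  5  5  5  5  5  4  3  4  5  6  7
  w  7  6  6  6  6  6  6  5  4  4  4  5  6
  v  8  7  7  6  7  7  6  6  5  5  5  5  6
  l  9  8  8  7  7  8  7  7  6  6  6  6  5
The bottom-right entry gives D[9][12] = 5, so no sequence of fewer than 5 edits works. Backtracking through the table gives one optimal edit sequence (5 edits):
  cvmfgowvl → cpvmfgowvl (ins p @2)
  cpvmfgowvl → cpvcmfgowvl (ins c @4)
  cpvcmfgowvl → cpvcmvgowvl (sub f→v @6)
  cpvcmvgowvl → cpvcmvgoxwvl (ins x @9)
  cpvcmvgoxwvl → cpvcmvgoxwfl (sub v→f @11)
Edit distance = 5.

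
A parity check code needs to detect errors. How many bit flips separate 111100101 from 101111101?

Differing positions: 2, 5, 6. Hamming distance = 3.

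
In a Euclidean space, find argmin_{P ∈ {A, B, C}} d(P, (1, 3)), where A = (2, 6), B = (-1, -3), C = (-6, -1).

Distances: d(A) ≈ 3.1623, d(B) ≈ 6.3246, d(C) ≈ 8.0623. Nearest: A = (2, 6) with distance 3.1623.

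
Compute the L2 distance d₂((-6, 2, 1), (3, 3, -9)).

√(Σ(x_i - y_i)²) = √((-6 - 3)² + (2 - 3)² + (1 - (-9))²)
= √((-9)² + (-1)² + 10²) = √(81 + 1 + 100) = √182 ≈ 13.4907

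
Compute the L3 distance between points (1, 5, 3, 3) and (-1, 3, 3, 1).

(Σ|x_i - y_i|^3)^(1/3) = (|1 - (-1)|^3 + |5 - 3|^3 + |3 - 3|^3 + |3 - 1|^3)^(1/3)
= (2^3 + 2^3 + 0^3 + 2^3)^(1/3) = (8 + 8 + 0 + 8)^(1/3) = (24)^(1/3) ≈ 2.8845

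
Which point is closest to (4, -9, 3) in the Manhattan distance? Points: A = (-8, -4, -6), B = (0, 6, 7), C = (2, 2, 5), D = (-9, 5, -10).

Distances: d(A) = 26, d(B) = 23, d(C) = 15, d(D) = 40. Nearest: C = (2, 2, 5) with distance 15.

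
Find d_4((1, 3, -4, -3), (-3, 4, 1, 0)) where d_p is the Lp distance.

(Σ|x_i - y_i|^4)^(1/4) = (|1 - (-3)|^4 + |3 - 4|^4 + |-4 - 1|^4 + |-3 - 0|^4)^(1/4)
= (4^4 + 1^4 + 5^4 + 3^4)^(1/4) = (256 + 1 + 625 + 81)^(1/4) = (963)^(1/4) ≈ 5.5707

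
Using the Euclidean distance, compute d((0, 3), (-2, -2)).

(Σ|x_i - y_i|^2)^(1/2) = (|0 - (-2)|^2 + |3 - (-2)|^2)^(1/2)
= (2^2 + 5^2)^(1/2) = (4 + 25)^(1/2) = (29)^(1/2) ≈ 5.3852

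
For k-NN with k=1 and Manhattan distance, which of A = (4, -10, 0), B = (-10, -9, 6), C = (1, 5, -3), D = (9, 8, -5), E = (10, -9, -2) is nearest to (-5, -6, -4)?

Distances: d(A) = 17, d(B) = 18, d(C) = 18, d(D) = 29, d(E) = 20. Nearest: A = (4, -10, 0) with distance 17.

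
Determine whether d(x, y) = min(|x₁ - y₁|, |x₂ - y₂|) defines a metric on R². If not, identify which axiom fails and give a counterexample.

No. d fails identity of indiscernibles: take x = (2, 0) and y = (2, 2). Then d(x,y) = min(|2 - 2|, |0 - 2|) = min(0, 2) = 0, yet x ≠ y.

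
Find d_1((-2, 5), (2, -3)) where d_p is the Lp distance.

Σ|x_i - y_i| = |-2 - 2| + |5 - (-3)| = 4 + 8 = 12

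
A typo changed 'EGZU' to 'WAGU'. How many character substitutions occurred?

Differing positions: 1, 2, 3. Hamming distance = 3.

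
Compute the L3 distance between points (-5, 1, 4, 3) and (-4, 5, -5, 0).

(Σ|x_i - y_i|^3)^(1/3) = (|-5 - (-4)|^3 + |1 - 5|^3 + |4 - (-5)|^3 + |3 - 0|^3)^(1/3)
= (1^3 + 4^3 + 9^3 + 3^3)^(1/3) = (1 + 64 + 729 + 27)^(1/3) = (821)^(1/3) ≈ 9.3637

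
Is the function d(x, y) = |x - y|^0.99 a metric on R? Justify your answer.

Yes. With 0 < p = 0.99 ≤ 1, d(x,y) = |x-y|^0.99 is a metric on R. Non-negativity and symmetry are immediate; |x-y|^0.99 = 0 ⟺ |x-y| = 0 ⟺ x = y. For the triangle inequality, the function t ↦ t^0.99 is subadditive on [0,∞) when p ≤ 1, so |x-z|^0.99 ≤ (|x-y| + |y-z|)^0.99 ≤ |x-y|^0.99 + |y-z|^0.99.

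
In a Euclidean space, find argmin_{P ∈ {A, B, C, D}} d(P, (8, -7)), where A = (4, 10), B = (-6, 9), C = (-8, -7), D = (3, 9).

Distances: d(A) ≈ 17.4642, d(B) ≈ 21.2603, d(C) = 16, d(D) ≈ 16.7631. Nearest: C = (-8, -7) with distance 16.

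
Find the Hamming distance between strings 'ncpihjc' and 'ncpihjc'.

Differing positions: none. Hamming distance = 0.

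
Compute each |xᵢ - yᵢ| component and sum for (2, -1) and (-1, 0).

Σ|x_i - y_i| = |2 - (-1)| + |-1 - 0| = 3 + 1 = 4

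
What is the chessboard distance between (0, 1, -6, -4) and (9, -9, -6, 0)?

max(|x_i - y_i|) = max(|0 - 9|, |1 - (-9)|, |-6 - (-6)|, |-4 - 0|) = max(9, 10, 0, 4) = 10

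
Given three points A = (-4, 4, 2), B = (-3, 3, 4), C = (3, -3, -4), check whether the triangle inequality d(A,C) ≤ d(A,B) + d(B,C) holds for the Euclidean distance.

d(A,B) = √(1² + 1² + 2²) = √6 ≈ 2.4495, d(B,C) = √(6² + 6² + 8²) = √136 ≈ 11.6619, d(A,C) = √(7² + 7² + 6²) = √134 ≈ 11.5758.
d(A,C) ≈ 11.5758 ≤ 2.4495 + 11.6619 = 14.1114. Triangle inequality is satisfied.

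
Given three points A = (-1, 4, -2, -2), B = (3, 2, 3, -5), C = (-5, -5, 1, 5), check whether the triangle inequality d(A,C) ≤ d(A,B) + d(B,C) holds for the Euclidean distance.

d(A,B) = √(4² + 2² + 5² + 3²) = √54 ≈ 7.3485, d(B,C) = √(8² + 7² + 2² + 10²) = √217 ≈ 14.7309, d(A,C) = √(4² + 9² + 3² + 7²) = √155 ≈ 12.4499.
d(A,C) ≈ 12.4499 ≤ 7.3485 + 14.7309 = 22.0794. Triangle inequality is satisfied.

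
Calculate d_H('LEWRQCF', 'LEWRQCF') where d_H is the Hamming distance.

Differing positions: none. Hamming distance = 0.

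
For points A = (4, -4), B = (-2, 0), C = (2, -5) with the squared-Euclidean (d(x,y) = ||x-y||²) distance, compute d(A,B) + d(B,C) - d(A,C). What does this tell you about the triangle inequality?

d(A,B) = 6² + 4² = 52, d(B,C) = 4² + 5² = 41, d(A,C) = 2² + 1² = 5.
d(A,B) + d(B,C) - d(A,C) = 52 + 41 - 5 = 93 - 5 = 88. This is ≥ 0, so the triangle inequality holds for these points.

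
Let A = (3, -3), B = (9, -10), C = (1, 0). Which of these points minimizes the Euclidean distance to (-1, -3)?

Distances: d(A) = 4, d(B) ≈ 12.2066, d(C) ≈ 3.6056. Nearest: C = (1, 0) with distance 3.6056.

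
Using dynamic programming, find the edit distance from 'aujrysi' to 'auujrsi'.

Let D[i][j] be the edit distance between the first i characters of 'aujrysi' and the first j characters of 'auujrsi', with D[i][0] = i, D[0][j] = j, and D[i][j] = D[i-1][j-1] if the characters match, else 1 + min(D[i-1][j], D[i][j-1], D[i-1][j-1]). Filling the table (rows: prefixes of 'aujrysi', columns: prefixes of 'auujrsi'):
     ε  a  u  u  j  r  s  i
  ε  0  1  2  3  4  5  6  7
  a  1  0  1  2  3  4  5  6
  u  2  1  0  1  2  3  4  5
  j  3  2  1  1  1  2  3  4
  r  4  3  2  2  2  1  2  3
  y  5  4  3  3  3  2  2  3
  s  6  5  4  4  4  3  2  3
  i  7  6  5  5  5  4  3  2
The bottom-right entry gives D[7][7] = 2, so no sequence of fewer than 2 edits works. Backtracking through the table gives one optimal edit sequence (2 edits):
  aujrysi → auujrysi (ins u @2)
  auujrysi → auujrsi (del y @6)
Edit distance = 2.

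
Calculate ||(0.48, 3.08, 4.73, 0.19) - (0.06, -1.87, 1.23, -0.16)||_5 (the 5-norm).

(Σ|x_i - y_i|^5)^(1/5) = (|0.48 - 0.06|^5 + |3.08 - (-1.87)|^5 + |4.73 - 1.23|^5 + |0.19 - (-0.16)|^5)^(1/5)
= (0.42^5 + 4.95^5 + 3.5^5 + 0.35^5)^(1/5) ≈ (0.0131 + 2971.8439 + 525.2188 + 0.0053)^(1/5) = (3497.0811)^(1/5) ≈ 5.1138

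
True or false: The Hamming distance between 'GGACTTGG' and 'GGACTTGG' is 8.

Differing positions: none. Hamming distance = 0, so the claim that d_H = 8 is false.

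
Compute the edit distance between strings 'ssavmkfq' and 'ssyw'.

Let D[i][j] be the edit distance between the first i characters of 'ssavmkfq' and the first j characters of 'ssyw', with D[i][0] = i, D[0][j] = j, and D[i][j] = D[i-1][j-1] if the characters match, else 1 + min(D[i-1][j], D[i][j-1], D[i-1][j-1]). Filling the table (rows: prefixes of 'ssavmkfq', columns: prefixes of 'ssyw'):
     ε  s  s  y  w
  ε  0  1  2  3  4
  s  1  0  1  2  3
  s  2  1  0  1  2
  a  3  2  1  1  2
  v  4  3  2  2  2
  m  5  4  3  3  3
  k  6  5  4  4  4
  f  7  6  5  5  5
  q  8  7  6  6  6
The bottom-right entry gives D[8][4] = 6, so no sequence of fewer than 6 edits works. Backtracking through the table gives one optimal edit sequence (6 edits):
  ssavmkfq → ssvmkfq (del a @3)
  ssvmkfq → ssmkfq (del v @3)
  ssmkfq → sskfq (del m @3)
  sskfq → ssfq (del k @3)
  ssfq → ssyq (sub f→y @3)
  ssyq → ssyw (sub q→w @4)
Edit distance = 6.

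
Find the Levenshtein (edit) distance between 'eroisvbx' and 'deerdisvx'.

Let D[i][j] be the edit distance between the first i characters of 'eroisvbx' and the first j characters of 'deerdisvx', with D[i][0] = i, D[0][j] = j, and D[i][j] = D[i-1][j-1] if the characters match, else 1 + min(D[i-1][j], D[i][j-1], D[i-1][j-1]). Filling the table (rows: prefixes of 'eroisvbx', columns: prefixes of 'deerdisvx'):
     ε  d  e  e  r  d  i  s  v  x
  ε  0  1  2  3  4  5  6  7  8  9
  e  1  1  1  2  3  4  5  6  7  8
  r  2  2  2  2  2  3  4  5  6  7
  o  3  3  3  3  3  3  4  5  6  7
  i  4  4  4  4  4  4  3  4  5  6
  s  5  5  5  5  5  5  4  3  4  5
  v  6  6  6  6  6  6  5  4  3  4
  b  7  7  7  7  7  7  6  5  4  4
  x  8  8  8  8  8  8  7  6  5  4
The bottom-right entry gives D[8][9] = 4, so no sequence of fewer than 4 edits works. Backtracking through the table gives one optimal edit sequence (4 edits):
  eroisvbx → deroisvbx (ins d @1)
  deroisvbx → deeroisvbx (ins e @2)
  deeroisvbx → deerdisvbx (sub o→d @5)
  deerdisvbx → deerdisvx (del b @9)
Edit distance = 4.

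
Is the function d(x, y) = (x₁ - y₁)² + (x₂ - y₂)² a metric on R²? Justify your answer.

No. The squared Euclidean distance fails the triangle inequality. Counterexample: x = (0, 0), y = (3, 5), z = (6, 10). d(x,z) = 6² + 10² = 136, but d(x,y) + d(y,z) = (3² + 5²) + (3² + 5²) = 34 + 34 = 68. Since 136 > 68, the triangle inequality is violated. (Note: √d, the ordinary Euclidean distance, IS a metric.)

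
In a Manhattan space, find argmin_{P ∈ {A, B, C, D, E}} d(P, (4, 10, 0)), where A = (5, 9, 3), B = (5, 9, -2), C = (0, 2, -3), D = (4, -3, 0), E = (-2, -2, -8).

Distances: d(A) = 5, d(B) = 4, d(C) = 15, d(D) = 13, d(E) = 26. Nearest: B = (5, 9, -2) with distance 4.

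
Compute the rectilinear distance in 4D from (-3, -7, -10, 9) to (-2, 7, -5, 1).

Σ|x_i - y_i| = |-3 - (-2)| + |-7 - 7| + |-10 - (-5)| + |9 - 1| = 1 + 14 + 5 + 8 = 28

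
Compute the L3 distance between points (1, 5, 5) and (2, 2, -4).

(Σ|x_i - y_i|^3)^(1/3) = (|1 - 2|^3 + |5 - 2|^3 + |5 - (-4)|^3)^(1/3)
= (1^3 + 3^3 + 9^3)^(1/3) = (1 + 27 + 729)^(1/3) = (757)^(1/3) ≈ 9.1138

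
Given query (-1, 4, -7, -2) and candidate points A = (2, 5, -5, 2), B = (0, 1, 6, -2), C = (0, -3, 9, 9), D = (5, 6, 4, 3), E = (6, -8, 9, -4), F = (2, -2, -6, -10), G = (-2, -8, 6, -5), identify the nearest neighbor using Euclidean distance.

Distances: d(A) ≈ 5.4772, d(B) ≈ 13.3791, d(C) ≈ 20.664, d(D) ≈ 13.6382, d(E) ≈ 21.2838, d(F) ≈ 10.4881, d(G) ≈ 17.9722. Nearest: A = (2, 5, -5, 2) with distance 5.4772.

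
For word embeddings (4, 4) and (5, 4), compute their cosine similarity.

With u = (4, 4), v = (5, 4):
u·v = 4·5 + 4·4 = 20 + 16 = 36.
|u| = √(4² + 4²) = √32, |v| = √(5² + 4²) = √41, so |u||v| = √(32·41) = √1312.
cos θ = (u·v)/(|u||v|) = 36/√1312 ≈ 0.9939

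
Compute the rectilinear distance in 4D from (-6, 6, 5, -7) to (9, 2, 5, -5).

Σ|x_i - y_i| = |-6 - 9| + |6 - 2| + |5 - 5| + |-7 - (-5)| = 15 + 4 + 0 + 2 = 21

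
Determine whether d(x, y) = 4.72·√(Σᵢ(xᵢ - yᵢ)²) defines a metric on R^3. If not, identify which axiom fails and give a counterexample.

Yes. The L2 (Euclidean) norm induces a metric on R^3, and multiplying a metric by a positive constant 4.72 > 0 preserves all four axioms: non-negativity (4.72·||x-y|| ≥ 0), identity (4.72·||x-y|| = 0 ⟺ ||x-y|| = 0 ⟺ x = y), symmetry (||x-y|| = ||y-x||), and the triangle inequality (4.72·||x-z|| ≤ 4.72·||x-y|| + 4.72·||y-z||). So d is a metric.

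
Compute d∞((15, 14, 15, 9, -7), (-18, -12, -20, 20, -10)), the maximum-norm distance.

max(|x_i - y_i|) = max(|15 - (-18)|, |14 - (-12)|, |15 - (-20)|, |9 - 20|, |-7 - (-10)|) = max(33, 26, 35, 11, 3) = 35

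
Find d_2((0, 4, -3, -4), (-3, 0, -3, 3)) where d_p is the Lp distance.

(Σ|x_i - y_i|^2)^(1/2) = (|0 - (-3)|^2 + |4 - 0|^2 + |-3 - (-3)|^2 + |-4 - 3|^2)^(1/2)
= (3^2 + 4^2 + 0^2 + 7^2)^(1/2) = (9 + 16 + 0 + 49)^(1/2) = (74)^(1/2) ≈ 8.6023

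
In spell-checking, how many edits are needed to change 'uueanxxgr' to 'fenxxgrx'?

Let D[i][j] be the edit distance between the first i characters of 'uueanxxgr' and the first j characters of 'fenxxgrx', with D[i][0] = i, D[0][j] = j, and D[i][j] = D[i-1][j-1] if the characters match, else 1 + min(D[i-1][j], D[i][j-1], D[i-1][j-1]). Filling the table (rows: prefixes of 'uueanxxgr', columns: prefixes of 'fenxxgrx'):
     ε  f  e  n  x  x  g  r  x
  ε  0  1  2  3  4  5  6  7  8
  u  1  1  2  3  4  5  6  7  8
  u  2  2  2  3  4  5  6  7  8
  e  3  3  2  3  4  5  6  7  8
  a  4  4  3  3  4  5  6  7  8
  n  5  5  4  3  4  5  6  7  8
  x  6  6  5  4  3  4  5  6  7
  x  7  7  6  5  4  3  4  5  6
  g  8  8  7  6  5  4  3  4  5
  r  9  9  8  7  6  5  4  3  4
The bottom-right entry gives D[9][8] = 4, so no sequence of fewer than 4 edits works. Backtracking through the table gives one optimal edit sequence (4 edits):
  uueanxxgr → ueanxxgr (del u @1)
  ueanxxgr → feanxxgr (sub u→f @1)
  feanxxgr → fenxxgr (del a @3)
  fenxxgr → fenxxgrx (ins x @8)
Edit distance = 4.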